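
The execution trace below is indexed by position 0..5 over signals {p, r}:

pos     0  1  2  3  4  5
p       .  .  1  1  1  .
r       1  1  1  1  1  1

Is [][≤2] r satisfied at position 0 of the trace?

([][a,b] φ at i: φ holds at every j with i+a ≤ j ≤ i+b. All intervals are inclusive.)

Yes

Check r at every j in [0,2]:
  j=0: true
  j=1: true
  j=2: true
All positions satisfy it → formula holds.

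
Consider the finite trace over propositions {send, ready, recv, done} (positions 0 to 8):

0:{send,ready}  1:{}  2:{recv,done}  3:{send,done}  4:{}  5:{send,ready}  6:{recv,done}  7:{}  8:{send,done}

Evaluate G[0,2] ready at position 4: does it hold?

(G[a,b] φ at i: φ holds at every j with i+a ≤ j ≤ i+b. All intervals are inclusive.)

False

Check ready at every j in [4,6]:
  j=4: false
  j=5: true
  j=6: false
Fails at j=4 → formula fails.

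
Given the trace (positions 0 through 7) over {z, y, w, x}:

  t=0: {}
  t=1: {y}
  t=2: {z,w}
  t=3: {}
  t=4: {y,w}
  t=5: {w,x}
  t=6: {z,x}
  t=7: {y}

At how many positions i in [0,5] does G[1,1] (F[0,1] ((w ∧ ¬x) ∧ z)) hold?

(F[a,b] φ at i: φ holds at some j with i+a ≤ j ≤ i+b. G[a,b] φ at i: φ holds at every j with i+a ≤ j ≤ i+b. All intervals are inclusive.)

2

Evaluate at each i in [0,5]:
  i=0: ✓ (all of [1,1])
  i=1: ✓ (all of [2,2])
  i=2: ✗ (fails at j=3)
  i=3: ✗ (fails at j=4)
  i=4: ✗ (fails at j=5)
  i=5: ✗ (fails at j=6)
Positions where it holds: {0, 1} → 2.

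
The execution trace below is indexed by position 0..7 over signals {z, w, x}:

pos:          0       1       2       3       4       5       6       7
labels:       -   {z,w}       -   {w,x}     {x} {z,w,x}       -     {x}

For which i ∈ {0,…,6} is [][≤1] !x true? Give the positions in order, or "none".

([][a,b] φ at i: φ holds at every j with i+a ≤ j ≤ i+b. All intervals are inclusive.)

Evaluate at each i in [0,6]:
  i=0: ✓ (all of [0,1])
  i=1: ✓ (all of [1,2])
  i=2: ✗ (fails at j=3)
  i=3: ✗ (fails at j=3)
  i=4: ✗ (fails at j=4)
  i=5: ✗ (fails at j=5)
  i=6: ✗ (fails at j=7)

0, 1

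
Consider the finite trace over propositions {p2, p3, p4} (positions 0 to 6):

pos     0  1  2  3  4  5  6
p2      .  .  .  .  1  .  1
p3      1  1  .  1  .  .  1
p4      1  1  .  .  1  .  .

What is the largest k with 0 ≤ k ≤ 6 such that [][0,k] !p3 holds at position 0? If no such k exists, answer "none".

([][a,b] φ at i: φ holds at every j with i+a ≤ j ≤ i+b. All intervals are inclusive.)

none

!p3 must hold from j=0 onward; find where it first fails.
  j=0: fails → no k works.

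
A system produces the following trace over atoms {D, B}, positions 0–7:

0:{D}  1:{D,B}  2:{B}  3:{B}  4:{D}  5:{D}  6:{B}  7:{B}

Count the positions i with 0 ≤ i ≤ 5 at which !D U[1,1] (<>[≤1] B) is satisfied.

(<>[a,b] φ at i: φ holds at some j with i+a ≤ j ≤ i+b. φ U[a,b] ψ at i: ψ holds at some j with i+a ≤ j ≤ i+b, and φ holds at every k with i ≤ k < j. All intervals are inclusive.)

1

Evaluate at each i in [0,5]:
  i=0: ✗ (lhs fails at k=0 before rhs at j=1)
  i=1: ✗ (lhs fails at k=1 before rhs at j=2)
  i=2: ✓ (rhs at j=3; lhs holds on [2,2])
  i=3: ✗ (no rhs in [4,4])
  i=4: ✗ (lhs fails at k=4 before rhs at j=5)
  i=5: ✗ (lhs fails at k=5 before rhs at j=6)
Positions where it holds: {2} → 1.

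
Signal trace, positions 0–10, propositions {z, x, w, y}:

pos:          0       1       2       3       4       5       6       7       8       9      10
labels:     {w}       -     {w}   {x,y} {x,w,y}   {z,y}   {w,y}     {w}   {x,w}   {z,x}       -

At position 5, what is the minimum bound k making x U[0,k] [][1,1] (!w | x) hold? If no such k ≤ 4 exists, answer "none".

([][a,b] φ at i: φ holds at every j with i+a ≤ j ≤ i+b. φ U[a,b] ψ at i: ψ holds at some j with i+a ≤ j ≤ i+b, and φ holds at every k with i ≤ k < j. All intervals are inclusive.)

none

Need earliest j ≥ 5 with [][1,1] (!w | x), and x at every k in [5,j-1].
  j=5: rhs fails.
  j=6: rhs fails.
  j=7: rhs holds but lhs fails at k=5.
  j=8: rhs holds but lhs fails at k=5.
  j=9: rhs holds but lhs fails at k=5.
No witness within the range → none.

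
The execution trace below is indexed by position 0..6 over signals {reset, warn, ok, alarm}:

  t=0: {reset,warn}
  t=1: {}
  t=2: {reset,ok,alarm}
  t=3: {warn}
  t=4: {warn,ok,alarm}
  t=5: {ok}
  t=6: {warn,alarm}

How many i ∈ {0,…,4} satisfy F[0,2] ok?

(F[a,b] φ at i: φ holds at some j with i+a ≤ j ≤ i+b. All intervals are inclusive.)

5

Evaluate at each i in [0,4]:
  i=0: ✓ (witness j=2)
  i=1: ✓ (witness j=2)
  i=2: ✓ (witness j=2)
  i=3: ✓ (witness j=4)
  i=4: ✓ (witness j=4)
Positions where it holds: {0, 1, 2, 3, 4} → 5.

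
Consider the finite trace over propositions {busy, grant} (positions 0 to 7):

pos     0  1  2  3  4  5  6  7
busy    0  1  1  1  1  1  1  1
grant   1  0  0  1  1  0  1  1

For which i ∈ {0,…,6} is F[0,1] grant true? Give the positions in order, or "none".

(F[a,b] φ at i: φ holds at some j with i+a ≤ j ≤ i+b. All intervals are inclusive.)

Evaluate at each i in [0,6]:
  i=0: ✓ (witness j=0)
  i=1: ✗ (none in [1,2])
  i=2: ✓ (witness j=3)
  i=3: ✓ (witness j=3)
  i=4: ✓ (witness j=4)
  i=5: ✓ (witness j=6)
  i=6: ✓ (witness j=6)

0, 2, 3, 4, 5, 6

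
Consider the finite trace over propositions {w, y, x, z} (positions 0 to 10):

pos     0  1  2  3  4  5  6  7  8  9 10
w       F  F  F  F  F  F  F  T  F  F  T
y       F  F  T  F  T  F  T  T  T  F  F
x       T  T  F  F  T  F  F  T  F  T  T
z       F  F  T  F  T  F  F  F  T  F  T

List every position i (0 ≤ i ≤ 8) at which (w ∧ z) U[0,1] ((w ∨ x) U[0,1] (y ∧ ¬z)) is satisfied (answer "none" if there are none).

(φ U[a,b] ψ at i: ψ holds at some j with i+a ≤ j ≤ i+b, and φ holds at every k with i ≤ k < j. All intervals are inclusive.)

6, 7

Evaluate at each i in [0,8]:
  i=0: ✗ (no rhs in [0,1])
  i=1: ✗ (no rhs in [1,2])
  i=2: ✗ (no rhs in [2,3])
  i=3: ✗ (no rhs in [3,4])
  i=4: ✗ (no rhs in [4,5])
  i=5: ✗ (lhs fails at k=5 before rhs at j=6)
  i=6: ✓ (rhs at j=6)
  i=7: ✓ (rhs at j=7)
  i=8: ✗ (no rhs in [8,9])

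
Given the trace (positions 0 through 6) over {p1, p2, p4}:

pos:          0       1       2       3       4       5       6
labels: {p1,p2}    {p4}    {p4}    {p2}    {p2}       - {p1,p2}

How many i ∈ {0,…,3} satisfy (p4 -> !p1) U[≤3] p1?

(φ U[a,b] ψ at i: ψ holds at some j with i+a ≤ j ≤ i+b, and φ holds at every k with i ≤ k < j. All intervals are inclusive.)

Evaluate at each i in [0,3]:
  i=0: ✓ (rhs at j=0)
  i=1: ✗ (no rhs in [1,4])
  i=2: ✗ (no rhs in [2,5])
  i=3: ✓ (rhs at j=6; lhs holds on [3,5])
Positions where it holds: {0, 3} → 2.

2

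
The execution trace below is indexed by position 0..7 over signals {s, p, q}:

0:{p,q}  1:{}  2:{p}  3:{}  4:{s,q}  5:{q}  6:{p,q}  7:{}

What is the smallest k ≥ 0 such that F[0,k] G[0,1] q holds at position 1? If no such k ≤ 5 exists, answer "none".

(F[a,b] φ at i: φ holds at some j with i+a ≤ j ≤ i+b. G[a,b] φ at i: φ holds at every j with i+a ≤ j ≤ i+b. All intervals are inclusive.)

Scan j = 1,2,… for G[0,1] q:
  j=1: fails
  j=2: fails
  j=3: fails
  j=4: holds
First hit at j=4, so smallest k = 4-1 = 3.

3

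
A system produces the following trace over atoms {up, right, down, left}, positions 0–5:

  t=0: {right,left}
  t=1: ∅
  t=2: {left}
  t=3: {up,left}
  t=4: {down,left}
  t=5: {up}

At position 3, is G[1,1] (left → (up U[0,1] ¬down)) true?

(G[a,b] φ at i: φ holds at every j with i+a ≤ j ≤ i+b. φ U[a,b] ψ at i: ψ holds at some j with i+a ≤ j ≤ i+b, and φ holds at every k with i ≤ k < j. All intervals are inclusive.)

Check (left → (up U[0,1] ¬down)) at every j in [4,4]:
  j=4: antecedent true; consequent fails → ✗
Fails at j=4 → formula fails.

Does not hold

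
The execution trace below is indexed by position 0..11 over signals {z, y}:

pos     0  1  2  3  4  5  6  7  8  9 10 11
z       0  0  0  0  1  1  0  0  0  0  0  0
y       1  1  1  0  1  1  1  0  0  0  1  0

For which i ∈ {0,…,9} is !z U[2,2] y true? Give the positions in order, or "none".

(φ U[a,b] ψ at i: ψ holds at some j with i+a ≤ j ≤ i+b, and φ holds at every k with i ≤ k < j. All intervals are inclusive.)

0, 2, 8

Evaluate at each i in [0,9]:
  i=0: ✓ (rhs at j=2; lhs holds on [0,1])
  i=1: ✗ (no rhs in [3,3])
  i=2: ✓ (rhs at j=4; lhs holds on [2,3])
  i=3: ✗ (lhs fails at k=4 before rhs at j=5)
  i=4: ✗ (lhs fails at k=4 before rhs at j=6)
  i=5: ✗ (no rhs in [7,7])
  i=6: ✗ (no rhs in [8,8])
  i=7: ✗ (no rhs in [9,9])
  i=8: ✓ (rhs at j=10; lhs holds on [8,9])
  i=9: ✗ (no rhs in [11,11])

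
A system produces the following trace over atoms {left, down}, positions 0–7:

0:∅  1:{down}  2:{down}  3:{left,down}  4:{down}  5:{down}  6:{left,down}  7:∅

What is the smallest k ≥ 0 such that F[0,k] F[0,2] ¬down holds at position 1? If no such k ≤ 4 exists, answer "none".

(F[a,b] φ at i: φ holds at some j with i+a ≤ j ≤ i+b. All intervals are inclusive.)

4

Scan j = 1,2,… for F[0,2] ¬down:
  j=1: fails
  j=2: fails
  j=3: fails
  j=4: fails
  j=5: holds
First hit at j=5, so smallest k = 5-1 = 4.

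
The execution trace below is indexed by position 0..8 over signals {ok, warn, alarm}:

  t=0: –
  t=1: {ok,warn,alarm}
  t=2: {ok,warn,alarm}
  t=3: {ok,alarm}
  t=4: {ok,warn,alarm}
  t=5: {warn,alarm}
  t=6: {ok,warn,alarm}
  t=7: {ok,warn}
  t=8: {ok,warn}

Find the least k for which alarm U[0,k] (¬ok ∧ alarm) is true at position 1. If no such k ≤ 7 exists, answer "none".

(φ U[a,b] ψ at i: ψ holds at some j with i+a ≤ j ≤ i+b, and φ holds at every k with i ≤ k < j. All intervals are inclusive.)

Need earliest j ≥ 1 with (¬ok ∧ alarm), and alarm at every k in [1,j-1].
  j=1: rhs fails.
  j=2: rhs fails.
  j=3: rhs fails.
  j=4: rhs fails.
  j=5: rhs holds; lhs holds on [1,4]. k = 4.

4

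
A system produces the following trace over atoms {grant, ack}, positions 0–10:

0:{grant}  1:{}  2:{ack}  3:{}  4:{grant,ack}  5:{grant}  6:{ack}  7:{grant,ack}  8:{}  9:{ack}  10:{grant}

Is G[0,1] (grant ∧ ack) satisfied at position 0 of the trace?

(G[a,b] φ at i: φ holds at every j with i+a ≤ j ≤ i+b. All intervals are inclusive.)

No

Check (grant ∧ ack) at every j in [0,1]:
  j=0: false
  j=1: false
Fails at j=0 → formula fails.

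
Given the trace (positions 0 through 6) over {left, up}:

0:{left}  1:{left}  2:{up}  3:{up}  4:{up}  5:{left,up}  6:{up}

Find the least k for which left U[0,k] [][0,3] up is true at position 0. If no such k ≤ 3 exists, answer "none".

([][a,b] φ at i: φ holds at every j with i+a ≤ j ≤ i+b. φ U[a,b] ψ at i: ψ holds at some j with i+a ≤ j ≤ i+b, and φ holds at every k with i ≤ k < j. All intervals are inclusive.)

2

Need earliest j ≥ 0 with [][0,3] up, and left at every k in [0,j-1].
  j=0: rhs fails.
  j=1: rhs fails.
  j=2: rhs holds; lhs holds on [0,1]. k = 2.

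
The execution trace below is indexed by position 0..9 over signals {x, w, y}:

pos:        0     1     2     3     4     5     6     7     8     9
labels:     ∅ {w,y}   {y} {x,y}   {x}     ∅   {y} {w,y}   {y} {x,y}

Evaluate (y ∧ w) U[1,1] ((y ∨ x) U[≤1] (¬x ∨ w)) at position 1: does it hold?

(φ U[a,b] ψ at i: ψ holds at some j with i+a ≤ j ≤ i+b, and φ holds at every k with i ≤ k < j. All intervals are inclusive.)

Need some j in [2,2] with ((y ∨ x) U[≤1] (¬x ∨ w)), and (y ∧ w) at every k in [1,j-1].
  j=2: ((y ∨ x) U[≤1] (¬x ∨ w)) holds; (y ∧ w) holds at every k in [1,1] → satisfied.

True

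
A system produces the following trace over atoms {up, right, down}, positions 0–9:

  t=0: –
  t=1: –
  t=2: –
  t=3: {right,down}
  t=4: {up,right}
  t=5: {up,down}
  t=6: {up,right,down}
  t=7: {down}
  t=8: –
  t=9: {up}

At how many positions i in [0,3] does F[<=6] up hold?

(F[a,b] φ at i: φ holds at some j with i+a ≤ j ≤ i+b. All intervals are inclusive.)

4

Evaluate at each i in [0,3]:
  i=0: ✓ (witness j=4)
  i=1: ✓ (witness j=4)
  i=2: ✓ (witness j=4)
  i=3: ✓ (witness j=4)
Positions where it holds: {0, 1, 2, 3} → 4.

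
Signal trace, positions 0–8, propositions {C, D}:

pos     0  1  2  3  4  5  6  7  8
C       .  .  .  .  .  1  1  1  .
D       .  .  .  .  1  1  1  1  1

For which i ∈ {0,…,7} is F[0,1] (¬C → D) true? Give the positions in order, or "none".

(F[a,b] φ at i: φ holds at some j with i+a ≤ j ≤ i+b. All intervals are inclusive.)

3, 4, 5, 6, 7

Evaluate at each i in [0,7]:
  i=0: ✗ (none in [0,1])
  i=1: ✗ (none in [1,2])
  i=2: ✗ (none in [2,3])
  i=3: ✓ (witness j=4)
  i=4: ✓ (witness j=4)
  i=5: ✓ (witness j=5)
  i=6: ✓ (witness j=6)
  i=7: ✓ (witness j=7)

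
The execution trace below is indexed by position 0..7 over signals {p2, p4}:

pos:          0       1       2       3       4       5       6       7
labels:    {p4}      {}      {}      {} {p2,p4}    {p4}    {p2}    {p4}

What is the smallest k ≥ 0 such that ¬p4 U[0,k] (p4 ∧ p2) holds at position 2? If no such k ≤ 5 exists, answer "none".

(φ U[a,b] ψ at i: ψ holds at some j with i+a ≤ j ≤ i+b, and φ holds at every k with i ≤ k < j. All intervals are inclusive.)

2

Need earliest j ≥ 2 with (p4 ∧ p2), and ¬p4 at every k in [2,j-1].
  j=2: rhs fails.
  j=3: rhs fails.
  j=4: rhs holds; lhs holds on [2,3]. k = 2.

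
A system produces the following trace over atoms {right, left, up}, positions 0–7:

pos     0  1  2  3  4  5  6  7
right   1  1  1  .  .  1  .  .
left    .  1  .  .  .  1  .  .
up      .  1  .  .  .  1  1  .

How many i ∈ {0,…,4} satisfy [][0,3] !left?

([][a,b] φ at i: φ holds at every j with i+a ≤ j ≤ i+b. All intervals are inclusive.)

Evaluate at each i in [0,4]:
  i=0: ✗ (fails at j=1)
  i=1: ✗ (fails at j=1)
  i=2: ✗ (fails at j=5)
  i=3: ✗ (fails at j=5)
  i=4: ✗ (fails at j=5)
Positions where it holds: {} → 0.

0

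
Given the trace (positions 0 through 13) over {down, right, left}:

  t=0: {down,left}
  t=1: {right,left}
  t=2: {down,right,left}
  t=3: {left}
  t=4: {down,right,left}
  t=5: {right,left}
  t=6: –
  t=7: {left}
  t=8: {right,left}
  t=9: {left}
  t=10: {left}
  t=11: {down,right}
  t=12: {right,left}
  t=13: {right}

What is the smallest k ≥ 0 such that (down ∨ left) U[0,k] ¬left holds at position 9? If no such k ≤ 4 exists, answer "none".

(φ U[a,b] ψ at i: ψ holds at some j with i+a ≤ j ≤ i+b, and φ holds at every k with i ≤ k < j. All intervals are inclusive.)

2

Need earliest j ≥ 9 with ¬left, and (down ∨ left) at every k in [9,j-1].
  j=9: rhs fails.
  j=10: rhs fails.
  j=11: rhs holds; lhs holds on [9,10]. k = 2.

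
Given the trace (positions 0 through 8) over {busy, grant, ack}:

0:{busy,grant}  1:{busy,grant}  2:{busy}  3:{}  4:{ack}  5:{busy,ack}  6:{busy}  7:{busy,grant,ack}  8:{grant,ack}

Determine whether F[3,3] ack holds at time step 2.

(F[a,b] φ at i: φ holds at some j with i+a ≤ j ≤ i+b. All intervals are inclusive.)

Check ack at each j in [5,5]:
  j=5: true
Found at j=5 → formula holds.

Yes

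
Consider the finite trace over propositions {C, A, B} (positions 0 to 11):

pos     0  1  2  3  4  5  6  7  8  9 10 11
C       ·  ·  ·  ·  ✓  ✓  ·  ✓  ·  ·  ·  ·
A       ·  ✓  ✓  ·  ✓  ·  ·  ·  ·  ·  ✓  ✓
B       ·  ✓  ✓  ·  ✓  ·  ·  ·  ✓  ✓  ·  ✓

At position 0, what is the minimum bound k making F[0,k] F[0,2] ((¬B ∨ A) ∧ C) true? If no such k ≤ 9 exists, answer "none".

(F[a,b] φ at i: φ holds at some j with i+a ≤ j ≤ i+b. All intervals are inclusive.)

2

Scan j = 0,1,… for F[0,2] ((¬B ∨ A) ∧ C):
  j=0: fails
  j=1: fails
  j=2: holds
First hit at j=2, so smallest k = 2-0 = 2.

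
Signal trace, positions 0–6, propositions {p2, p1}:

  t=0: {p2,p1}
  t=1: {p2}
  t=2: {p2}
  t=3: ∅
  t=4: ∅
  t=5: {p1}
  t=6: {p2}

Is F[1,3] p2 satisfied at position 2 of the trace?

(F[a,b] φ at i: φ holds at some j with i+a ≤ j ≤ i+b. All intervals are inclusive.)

Does not hold

Check p2 at each j in [3,5]:
  j=3: false
  j=4: false
  j=5: false
No position in the window satisfies it → formula fails.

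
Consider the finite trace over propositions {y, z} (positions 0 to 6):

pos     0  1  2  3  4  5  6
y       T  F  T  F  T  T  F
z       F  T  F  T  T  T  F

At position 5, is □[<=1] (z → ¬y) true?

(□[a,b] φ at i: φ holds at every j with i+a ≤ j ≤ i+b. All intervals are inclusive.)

Does not hold

Check (z → ¬y) at every j in [5,6]:
  j=5: antecedent true; consequent false → ✗
  j=6: antecedent false → ✓
Fails at j=5 → formula fails.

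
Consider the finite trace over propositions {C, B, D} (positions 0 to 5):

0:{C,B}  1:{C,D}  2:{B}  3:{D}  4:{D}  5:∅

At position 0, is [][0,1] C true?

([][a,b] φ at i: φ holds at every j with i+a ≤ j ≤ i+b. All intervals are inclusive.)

Yes

Check C at every j in [0,1]:
  j=0: true
  j=1: true
All positions satisfy it → formula holds.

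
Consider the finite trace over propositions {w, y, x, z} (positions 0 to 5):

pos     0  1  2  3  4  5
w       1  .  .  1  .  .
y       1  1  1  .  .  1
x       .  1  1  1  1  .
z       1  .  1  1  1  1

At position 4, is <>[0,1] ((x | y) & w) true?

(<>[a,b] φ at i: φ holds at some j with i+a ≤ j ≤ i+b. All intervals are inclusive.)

Check ((x | y) & w) at each j in [4,5]:
  j=4: false
  j=5: false
No position in the window satisfies it → formula fails.

No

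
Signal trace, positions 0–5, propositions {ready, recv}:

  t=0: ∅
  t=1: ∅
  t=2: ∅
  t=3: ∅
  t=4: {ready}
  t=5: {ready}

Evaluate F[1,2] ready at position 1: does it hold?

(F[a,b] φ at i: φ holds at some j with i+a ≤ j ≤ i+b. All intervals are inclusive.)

False

Check ready at each j in [2,3]:
  j=2: false
  j=3: false
No position in the window satisfies it → formula fails.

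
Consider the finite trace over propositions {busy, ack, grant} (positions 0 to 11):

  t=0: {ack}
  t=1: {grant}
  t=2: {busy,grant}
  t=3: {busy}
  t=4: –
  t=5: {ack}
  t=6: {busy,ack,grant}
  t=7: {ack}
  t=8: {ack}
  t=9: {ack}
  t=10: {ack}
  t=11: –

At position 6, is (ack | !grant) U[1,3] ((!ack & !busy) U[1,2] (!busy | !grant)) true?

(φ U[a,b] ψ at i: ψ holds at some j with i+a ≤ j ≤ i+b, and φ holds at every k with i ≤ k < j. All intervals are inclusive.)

Need some j in [7,9] with ((!ack & !busy) U[1,2] (!busy | !grant)), and (ack | !grant) at every k in [6,j-1].
  j=7: ((!ack & !busy) U[1,2] (!busy | !grant)) — fails.
  j=8: ((!ack & !busy) U[1,2] (!busy | !grant)) — fails.
  j=9: ((!ack & !busy) U[1,2] (!busy | !grant)) — fails.
No j in the window works → until fails.

False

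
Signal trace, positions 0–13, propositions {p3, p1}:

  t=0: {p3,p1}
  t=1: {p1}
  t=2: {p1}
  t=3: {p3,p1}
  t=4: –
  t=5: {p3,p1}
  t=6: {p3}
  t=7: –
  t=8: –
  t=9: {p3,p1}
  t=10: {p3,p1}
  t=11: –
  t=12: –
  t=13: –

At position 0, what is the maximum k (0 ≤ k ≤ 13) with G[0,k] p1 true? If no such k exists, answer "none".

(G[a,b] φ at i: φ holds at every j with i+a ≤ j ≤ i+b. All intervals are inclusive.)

p1 must hold from j=0 onward; find where it first fails.
  j=0: holds
  j=1: holds
  j=2: holds
  j=3: holds
  j=4: fails
Holds on [0,3], so largest k = 3.

3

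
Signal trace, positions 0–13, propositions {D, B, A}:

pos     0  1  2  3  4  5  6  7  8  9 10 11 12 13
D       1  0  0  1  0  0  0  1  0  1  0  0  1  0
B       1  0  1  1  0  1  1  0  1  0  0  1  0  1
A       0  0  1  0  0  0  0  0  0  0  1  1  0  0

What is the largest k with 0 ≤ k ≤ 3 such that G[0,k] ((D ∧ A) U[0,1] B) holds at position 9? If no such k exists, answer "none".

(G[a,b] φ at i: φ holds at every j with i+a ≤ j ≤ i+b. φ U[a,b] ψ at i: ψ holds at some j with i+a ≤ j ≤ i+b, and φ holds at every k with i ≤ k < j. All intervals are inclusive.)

((D ∧ A) U[0,1] B) must hold from j=9 onward; find where it first fails.
  j=9: fails → no k works.

none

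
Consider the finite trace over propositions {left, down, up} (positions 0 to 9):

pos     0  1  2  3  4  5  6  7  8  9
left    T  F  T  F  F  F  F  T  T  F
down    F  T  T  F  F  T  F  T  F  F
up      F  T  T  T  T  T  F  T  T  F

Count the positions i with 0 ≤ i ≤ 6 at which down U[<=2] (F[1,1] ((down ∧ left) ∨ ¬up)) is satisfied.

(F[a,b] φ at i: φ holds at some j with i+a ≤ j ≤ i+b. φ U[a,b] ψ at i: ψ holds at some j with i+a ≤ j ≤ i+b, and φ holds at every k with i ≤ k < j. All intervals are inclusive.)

Evaluate at each i in [0,6]:
  i=0: ✗ (lhs fails at k=0 before rhs at j=1)
  i=1: ✓ (rhs at j=1)
  i=2: ✗ (no rhs in [2,4])
  i=3: ✗ (lhs fails at k=3 before rhs at j=5)
  i=4: ✗ (lhs fails at k=4 before rhs at j=5)
  i=5: ✓ (rhs at j=5)
  i=6: ✓ (rhs at j=6)
Positions where it holds: {1, 5, 6} → 3.

3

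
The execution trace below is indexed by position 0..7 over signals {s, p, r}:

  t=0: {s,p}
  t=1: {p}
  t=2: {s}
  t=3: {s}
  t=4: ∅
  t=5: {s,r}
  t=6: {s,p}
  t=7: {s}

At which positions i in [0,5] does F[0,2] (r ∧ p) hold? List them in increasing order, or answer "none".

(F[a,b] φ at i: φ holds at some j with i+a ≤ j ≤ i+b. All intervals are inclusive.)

none

Evaluate at each i in [0,5]:
  i=0: ✗ (none in [0,2])
  i=1: ✗ (none in [1,3])
  i=2: ✗ (none in [2,4])
  i=3: ✗ (none in [3,5])
  i=4: ✗ (none in [4,6])
  i=5: ✗ (none in [5,7])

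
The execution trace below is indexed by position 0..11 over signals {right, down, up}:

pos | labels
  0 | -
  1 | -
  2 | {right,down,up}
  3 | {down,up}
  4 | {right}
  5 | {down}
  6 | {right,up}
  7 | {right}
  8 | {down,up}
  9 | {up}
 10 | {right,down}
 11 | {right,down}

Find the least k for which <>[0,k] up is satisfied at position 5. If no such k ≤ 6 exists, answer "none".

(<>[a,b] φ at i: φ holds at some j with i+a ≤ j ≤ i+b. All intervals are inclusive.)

1

Scan j = 5,6,… for up:
  j=5: fails
  j=6: holds
First hit at j=6, so smallest k = 6-5 = 1.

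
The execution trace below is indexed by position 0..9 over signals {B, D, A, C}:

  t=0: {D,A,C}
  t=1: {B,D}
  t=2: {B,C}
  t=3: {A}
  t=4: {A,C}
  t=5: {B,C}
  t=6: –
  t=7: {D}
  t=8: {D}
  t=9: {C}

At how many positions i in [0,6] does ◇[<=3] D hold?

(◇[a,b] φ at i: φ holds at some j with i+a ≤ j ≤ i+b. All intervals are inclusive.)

Evaluate at each i in [0,6]:
  i=0: ✓ (witness j=0)
  i=1: ✓ (witness j=1)
  i=2: ✗ (none in [2,5])
  i=3: ✗ (none in [3,6])
  i=4: ✓ (witness j=7)
  i=5: ✓ (witness j=7)
  i=6: ✓ (witness j=7)
Positions where it holds: {0, 1, 4, 5, 6} → 5.

5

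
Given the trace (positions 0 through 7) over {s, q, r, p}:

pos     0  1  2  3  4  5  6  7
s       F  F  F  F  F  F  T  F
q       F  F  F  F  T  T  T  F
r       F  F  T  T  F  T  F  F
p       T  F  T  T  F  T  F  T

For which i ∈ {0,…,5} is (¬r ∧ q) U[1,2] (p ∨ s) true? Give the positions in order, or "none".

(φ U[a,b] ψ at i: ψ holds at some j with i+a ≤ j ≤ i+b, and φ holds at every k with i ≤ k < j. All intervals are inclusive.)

Evaluate at each i in [0,5]:
  i=0: ✗ (lhs fails at k=0 before rhs at j=2)
  i=1: ✗ (lhs fails at k=1 before rhs at j=2)
  i=2: ✗ (lhs fails at k=2 before rhs at j=3)
  i=3: ✗ (lhs fails at k=3 before rhs at j=5)
  i=4: ✓ (rhs at j=5; lhs holds on [4,4])
  i=5: ✗ (lhs fails at k=5 before rhs at j=6)

4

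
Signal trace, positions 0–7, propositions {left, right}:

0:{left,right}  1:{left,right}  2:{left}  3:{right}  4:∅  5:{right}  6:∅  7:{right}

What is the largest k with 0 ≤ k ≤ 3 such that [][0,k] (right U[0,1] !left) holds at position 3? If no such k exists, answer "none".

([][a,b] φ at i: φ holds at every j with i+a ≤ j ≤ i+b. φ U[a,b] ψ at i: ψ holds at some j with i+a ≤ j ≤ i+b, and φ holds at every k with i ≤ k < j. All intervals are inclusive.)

(right U[0,1] !left) must hold from j=3 onward; find where it first fails.
  j=3: holds
  j=4: holds
  j=5: holds
  j=6: holds
Holds through j=6; largest k = 3.

3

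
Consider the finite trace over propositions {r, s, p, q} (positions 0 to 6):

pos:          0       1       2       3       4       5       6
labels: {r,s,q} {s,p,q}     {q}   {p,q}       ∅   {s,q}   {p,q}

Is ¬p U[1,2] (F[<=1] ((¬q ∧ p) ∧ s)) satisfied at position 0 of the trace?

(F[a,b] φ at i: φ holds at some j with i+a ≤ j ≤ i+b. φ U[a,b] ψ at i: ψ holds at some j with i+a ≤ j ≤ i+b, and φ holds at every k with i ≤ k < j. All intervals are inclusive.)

Need some j in [1,2] with F[<=1] ((¬q ∧ p) ∧ s), and ¬p at every k in [0,j-1].
  j=1: F[<=1] ((¬q ∧ p) ∧ s) — fails (none in [1,2]).
  j=2: F[<=1] ((¬q ∧ p) ∧ s) — fails (none in [2,3]).
No j in the window works → until fails.

False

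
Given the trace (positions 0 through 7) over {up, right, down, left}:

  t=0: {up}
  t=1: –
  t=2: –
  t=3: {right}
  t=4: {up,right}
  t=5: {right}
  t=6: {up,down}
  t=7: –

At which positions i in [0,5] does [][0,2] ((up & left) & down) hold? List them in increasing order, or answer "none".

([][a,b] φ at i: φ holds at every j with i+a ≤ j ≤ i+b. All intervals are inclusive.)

Evaluate at each i in [0,5]:
  i=0: ✗ (fails at j=0)
  i=1: ✗ (fails at j=1)
  i=2: ✗ (fails at j=2)
  i=3: ✗ (fails at j=3)
  i=4: ✗ (fails at j=4)
  i=5: ✗ (fails at j=5)

none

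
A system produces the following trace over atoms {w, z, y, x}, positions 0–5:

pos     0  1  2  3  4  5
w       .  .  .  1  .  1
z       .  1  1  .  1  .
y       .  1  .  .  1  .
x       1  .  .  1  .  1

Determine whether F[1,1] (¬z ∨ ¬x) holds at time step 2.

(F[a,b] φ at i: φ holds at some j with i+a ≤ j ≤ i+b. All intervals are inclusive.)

Check (¬z ∨ ¬x) at each j in [3,3]:
  j=3: true
Found at j=3 → formula holds.

Yes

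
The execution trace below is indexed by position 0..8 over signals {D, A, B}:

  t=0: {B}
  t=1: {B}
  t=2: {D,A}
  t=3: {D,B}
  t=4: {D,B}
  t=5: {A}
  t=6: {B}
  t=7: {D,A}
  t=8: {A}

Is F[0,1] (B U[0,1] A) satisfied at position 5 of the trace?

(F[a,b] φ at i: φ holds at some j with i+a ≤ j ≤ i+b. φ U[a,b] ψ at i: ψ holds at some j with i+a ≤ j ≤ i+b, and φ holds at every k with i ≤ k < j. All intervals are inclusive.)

Check (B U[0,1] A) at each j in [5,6]:
  j=5: holds
  j=6: holds
Found at j=5 → formula holds.

Holds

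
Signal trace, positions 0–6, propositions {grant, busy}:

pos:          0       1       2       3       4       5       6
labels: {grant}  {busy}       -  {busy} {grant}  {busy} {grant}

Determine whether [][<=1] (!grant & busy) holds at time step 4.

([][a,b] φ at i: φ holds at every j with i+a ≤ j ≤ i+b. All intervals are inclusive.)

No

Check (!grant & busy) at every j in [4,5]:
  j=4: false
  j=5: true
Fails at j=4 → formula fails.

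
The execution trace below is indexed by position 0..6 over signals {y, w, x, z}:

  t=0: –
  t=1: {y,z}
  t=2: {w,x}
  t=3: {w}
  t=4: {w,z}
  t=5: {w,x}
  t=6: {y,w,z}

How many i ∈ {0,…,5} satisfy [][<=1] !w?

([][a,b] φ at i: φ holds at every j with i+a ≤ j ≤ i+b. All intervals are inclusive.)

Evaluate at each i in [0,5]:
  i=0: ✓ (all of [0,1])
  i=1: ✗ (fails at j=2)
  i=2: ✗ (fails at j=2)
  i=3: ✗ (fails at j=3)
  i=4: ✗ (fails at j=4)
  i=5: ✗ (fails at j=5)
Positions where it holds: {0} → 1.

1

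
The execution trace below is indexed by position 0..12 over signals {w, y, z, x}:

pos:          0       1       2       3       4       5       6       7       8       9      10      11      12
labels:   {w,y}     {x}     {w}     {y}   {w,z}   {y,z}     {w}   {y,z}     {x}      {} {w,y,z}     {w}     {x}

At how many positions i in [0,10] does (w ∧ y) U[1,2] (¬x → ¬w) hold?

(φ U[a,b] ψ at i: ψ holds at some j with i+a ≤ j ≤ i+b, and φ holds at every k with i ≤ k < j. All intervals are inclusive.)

1

Evaluate at each i in [0,10]:
  i=0: ✓ (rhs at j=1; lhs holds on [0,0])
  i=1: ✗ (lhs fails at k=1 before rhs at j=3)
  i=2: ✗ (lhs fails at k=2 before rhs at j=3)
  i=3: ✗ (lhs fails at k=3 before rhs at j=5)
  i=4: ✗ (lhs fails at k=4 before rhs at j=5)
  i=5: ✗ (lhs fails at k=5 before rhs at j=7)
  i=6: ✗ (lhs fails at k=6 before rhs at j=7)
  i=7: ✗ (lhs fails at k=7 before rhs at j=8)
  i=8: ✗ (lhs fails at k=8 before rhs at j=9)
  i=9: ✗ (no rhs in [10,11])
  i=10: ✗ (lhs fails at k=11 before rhs at j=12)
Positions where it holds: {0} → 1.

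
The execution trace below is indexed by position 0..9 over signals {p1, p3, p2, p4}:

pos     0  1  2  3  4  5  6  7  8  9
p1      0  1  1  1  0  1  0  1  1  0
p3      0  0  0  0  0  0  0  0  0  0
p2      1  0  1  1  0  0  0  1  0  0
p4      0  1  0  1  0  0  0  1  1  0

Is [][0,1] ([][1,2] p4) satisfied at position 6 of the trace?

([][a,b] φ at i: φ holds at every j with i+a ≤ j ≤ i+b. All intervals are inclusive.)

No

Check [][1,2] p4 at every j in [6,7]:
  j=6: holds on [7,8]
  j=7: fails at 9
Fails at j=7 → formula fails.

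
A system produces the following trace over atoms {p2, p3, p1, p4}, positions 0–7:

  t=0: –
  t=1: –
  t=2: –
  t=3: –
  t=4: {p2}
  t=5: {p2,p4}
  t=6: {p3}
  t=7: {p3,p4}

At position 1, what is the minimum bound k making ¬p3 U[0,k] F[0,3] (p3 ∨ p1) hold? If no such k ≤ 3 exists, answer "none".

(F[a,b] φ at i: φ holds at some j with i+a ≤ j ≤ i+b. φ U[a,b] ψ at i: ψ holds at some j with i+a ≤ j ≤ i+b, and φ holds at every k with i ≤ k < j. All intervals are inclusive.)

2

Need earliest j ≥ 1 with F[0,3] (p3 ∨ p1), and ¬p3 at every k in [1,j-1].
  j=1: rhs fails.
  j=2: rhs fails.
  j=3: rhs holds; lhs holds on [1,2]. k = 2.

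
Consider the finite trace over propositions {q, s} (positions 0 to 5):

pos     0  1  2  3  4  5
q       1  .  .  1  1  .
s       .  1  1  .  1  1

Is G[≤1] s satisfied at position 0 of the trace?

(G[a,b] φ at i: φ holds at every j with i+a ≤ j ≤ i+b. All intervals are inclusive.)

Check s at every j in [0,1]:
  j=0: false
  j=1: true
Fails at j=0 → formula fails.

No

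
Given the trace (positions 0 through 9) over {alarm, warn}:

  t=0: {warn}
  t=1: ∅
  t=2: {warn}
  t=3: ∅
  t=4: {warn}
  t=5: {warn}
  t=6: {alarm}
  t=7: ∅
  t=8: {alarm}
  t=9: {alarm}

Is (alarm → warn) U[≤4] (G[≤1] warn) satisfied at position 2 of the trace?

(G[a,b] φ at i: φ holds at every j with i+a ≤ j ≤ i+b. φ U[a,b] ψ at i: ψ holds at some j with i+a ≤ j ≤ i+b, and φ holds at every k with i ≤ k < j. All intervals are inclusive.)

Holds

Need some j in [2,6] with G[≤1] warn, and (alarm → warn) at every k in [2,j-1].
  j=2: G[≤1] warn — fails at 3.
  j=3: G[≤1] warn — fails at 3.
  j=4: G[≤1] warn holds; (alarm → warn) holds at every k in [2,3] → satisfied.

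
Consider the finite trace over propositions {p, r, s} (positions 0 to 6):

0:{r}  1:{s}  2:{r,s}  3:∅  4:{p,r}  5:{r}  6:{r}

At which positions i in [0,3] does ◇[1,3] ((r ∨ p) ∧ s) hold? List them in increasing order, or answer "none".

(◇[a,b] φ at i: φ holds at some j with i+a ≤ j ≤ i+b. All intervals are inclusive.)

Evaluate at each i in [0,3]:
  i=0: ✓ (witness j=2)
  i=1: ✓ (witness j=2)
  i=2: ✗ (none in [3,5])
  i=3: ✗ (none in [4,6])

0, 1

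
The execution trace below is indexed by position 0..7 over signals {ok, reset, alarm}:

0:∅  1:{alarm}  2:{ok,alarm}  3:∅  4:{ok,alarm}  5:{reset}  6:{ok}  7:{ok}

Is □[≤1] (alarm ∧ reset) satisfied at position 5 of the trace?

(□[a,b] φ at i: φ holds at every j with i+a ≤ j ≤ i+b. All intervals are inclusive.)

Does not hold

Check (alarm ∧ reset) at every j in [5,6]:
  j=5: false
  j=6: false
Fails at j=5 → formula fails.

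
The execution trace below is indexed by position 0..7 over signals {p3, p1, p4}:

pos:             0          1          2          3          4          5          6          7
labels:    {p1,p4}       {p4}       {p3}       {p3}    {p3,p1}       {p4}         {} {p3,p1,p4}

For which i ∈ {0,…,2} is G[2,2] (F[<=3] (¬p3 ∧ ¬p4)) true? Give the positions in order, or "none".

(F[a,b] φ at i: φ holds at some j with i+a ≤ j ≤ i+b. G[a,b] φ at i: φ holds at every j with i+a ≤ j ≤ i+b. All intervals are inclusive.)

1, 2

Evaluate at each i in [0,2]:
  i=0: ✗ (fails at j=2)
  i=1: ✓ (all of [3,3])
  i=2: ✓ (all of [4,4])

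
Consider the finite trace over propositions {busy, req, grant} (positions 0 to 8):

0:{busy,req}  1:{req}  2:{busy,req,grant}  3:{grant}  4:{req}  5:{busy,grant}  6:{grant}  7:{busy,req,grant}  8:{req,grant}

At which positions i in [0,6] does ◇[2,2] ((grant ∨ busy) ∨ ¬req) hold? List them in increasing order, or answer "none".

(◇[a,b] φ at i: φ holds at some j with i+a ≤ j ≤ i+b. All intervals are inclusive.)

Evaluate at each i in [0,6]:
  i=0: ✓ (witness j=2)
  i=1: ✓ (witness j=3)
  i=2: ✗ (none in [4,4])
  i=3: ✓ (witness j=5)
  i=4: ✓ (witness j=6)
  i=5: ✓ (witness j=7)
  i=6: ✓ (witness j=8)

0, 1, 3, 4, 5, 6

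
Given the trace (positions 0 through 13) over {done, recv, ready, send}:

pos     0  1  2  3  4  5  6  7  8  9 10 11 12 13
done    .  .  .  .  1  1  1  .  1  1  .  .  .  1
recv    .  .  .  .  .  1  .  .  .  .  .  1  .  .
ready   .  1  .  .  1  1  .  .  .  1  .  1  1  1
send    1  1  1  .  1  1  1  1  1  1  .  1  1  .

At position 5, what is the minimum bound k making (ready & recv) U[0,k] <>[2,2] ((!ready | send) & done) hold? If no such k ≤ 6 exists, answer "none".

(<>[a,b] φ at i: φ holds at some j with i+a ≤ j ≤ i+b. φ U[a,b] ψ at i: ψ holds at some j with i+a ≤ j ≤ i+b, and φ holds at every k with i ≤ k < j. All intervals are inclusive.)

1

Need earliest j ≥ 5 with <>[2,2] ((!ready | send) & done), and (ready & recv) at every k in [5,j-1].
  j=5: rhs fails.
  j=6: rhs holds; lhs holds on [5,5]. k = 1.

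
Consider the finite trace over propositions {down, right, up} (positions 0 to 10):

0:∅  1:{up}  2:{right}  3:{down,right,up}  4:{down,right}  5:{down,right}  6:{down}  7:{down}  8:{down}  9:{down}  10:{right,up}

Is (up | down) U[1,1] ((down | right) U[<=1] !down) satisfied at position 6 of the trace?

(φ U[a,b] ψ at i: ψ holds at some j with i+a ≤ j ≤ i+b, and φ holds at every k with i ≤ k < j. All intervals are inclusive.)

False

Need some j in [7,7] with ((down | right) U[<=1] !down), and (up | down) at every k in [6,j-1].
  j=7: ((down | right) U[<=1] !down) — fails.
No j in the window works → until fails.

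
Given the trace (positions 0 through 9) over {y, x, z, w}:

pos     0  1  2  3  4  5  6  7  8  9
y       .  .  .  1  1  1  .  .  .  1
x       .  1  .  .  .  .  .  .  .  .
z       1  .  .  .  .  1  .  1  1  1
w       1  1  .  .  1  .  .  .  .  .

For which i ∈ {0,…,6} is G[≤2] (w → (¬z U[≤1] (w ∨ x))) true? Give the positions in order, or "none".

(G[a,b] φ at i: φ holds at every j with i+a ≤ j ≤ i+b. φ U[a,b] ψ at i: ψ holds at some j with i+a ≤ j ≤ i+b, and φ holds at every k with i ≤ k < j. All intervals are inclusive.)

Evaluate at each i in [0,6]:
  i=0: ✓ (all of [0,2])
  i=1: ✓ (all of [1,3])
  i=2: ✓ (all of [2,4])
  i=3: ✓ (all of [3,5])
  i=4: ✓ (all of [4,6])
  i=5: ✓ (all of [5,7])
  i=6: ✓ (all of [6,8])

0, 1, 2, 3, 4, 5, 6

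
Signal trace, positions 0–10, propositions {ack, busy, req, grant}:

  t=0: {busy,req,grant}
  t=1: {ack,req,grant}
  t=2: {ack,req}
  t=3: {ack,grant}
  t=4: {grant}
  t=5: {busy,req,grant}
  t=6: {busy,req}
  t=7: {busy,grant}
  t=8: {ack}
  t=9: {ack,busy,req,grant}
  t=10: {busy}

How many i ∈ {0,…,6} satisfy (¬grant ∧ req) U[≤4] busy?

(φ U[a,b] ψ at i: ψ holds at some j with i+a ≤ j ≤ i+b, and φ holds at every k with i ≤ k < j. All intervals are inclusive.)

Evaluate at each i in [0,6]:
  i=0: ✓ (rhs at j=0)
  i=1: ✗ (lhs fails at k=1 before rhs at j=5)
  i=2: ✗ (lhs fails at k=3 before rhs at j=5)
  i=3: ✗ (lhs fails at k=3 before rhs at j=5)
  i=4: ✗ (lhs fails at k=4 before rhs at j=5)
  i=5: ✓ (rhs at j=5)
  i=6: ✓ (rhs at j=6)
Positions where it holds: {0, 5, 6} → 3.

3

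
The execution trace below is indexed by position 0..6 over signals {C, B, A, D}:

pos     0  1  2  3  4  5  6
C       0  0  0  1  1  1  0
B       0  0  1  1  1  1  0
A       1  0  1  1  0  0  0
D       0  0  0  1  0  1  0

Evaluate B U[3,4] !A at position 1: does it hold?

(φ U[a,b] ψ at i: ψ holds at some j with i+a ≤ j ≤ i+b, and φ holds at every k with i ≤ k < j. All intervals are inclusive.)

Need some j in [4,5] with !A, and B at every k in [1,j-1].
  j=4: !A holds, but B fails at k=1 → not this j.
  j=5: !A holds, but B fails at k=1 → not this j.
No j in the window works → until fails.

Does not hold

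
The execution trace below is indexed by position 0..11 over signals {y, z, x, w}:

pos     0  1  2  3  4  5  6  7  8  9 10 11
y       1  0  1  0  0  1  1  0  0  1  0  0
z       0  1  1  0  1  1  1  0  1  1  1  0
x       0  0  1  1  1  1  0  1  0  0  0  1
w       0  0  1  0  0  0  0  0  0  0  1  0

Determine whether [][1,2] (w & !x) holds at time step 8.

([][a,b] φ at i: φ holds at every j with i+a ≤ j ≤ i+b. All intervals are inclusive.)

Check (w & !x) at every j in [9,10]:
  j=9: false
  j=10: true
Fails at j=9 → formula fails.

Does not hold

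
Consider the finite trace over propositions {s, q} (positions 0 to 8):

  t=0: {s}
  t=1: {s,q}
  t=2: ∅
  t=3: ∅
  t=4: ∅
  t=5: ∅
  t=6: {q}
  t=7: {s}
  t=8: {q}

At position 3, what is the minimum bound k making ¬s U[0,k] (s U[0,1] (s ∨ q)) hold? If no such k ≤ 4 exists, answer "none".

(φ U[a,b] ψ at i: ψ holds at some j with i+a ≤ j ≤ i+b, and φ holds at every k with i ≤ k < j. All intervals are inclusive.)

Need earliest j ≥ 3 with (s U[0,1] (s ∨ q)), and ¬s at every k in [3,j-1].
  j=3: rhs fails.
  j=4: rhs fails.
  j=5: rhs fails.
  j=6: rhs holds; lhs holds on [3,5]. k = 3.

3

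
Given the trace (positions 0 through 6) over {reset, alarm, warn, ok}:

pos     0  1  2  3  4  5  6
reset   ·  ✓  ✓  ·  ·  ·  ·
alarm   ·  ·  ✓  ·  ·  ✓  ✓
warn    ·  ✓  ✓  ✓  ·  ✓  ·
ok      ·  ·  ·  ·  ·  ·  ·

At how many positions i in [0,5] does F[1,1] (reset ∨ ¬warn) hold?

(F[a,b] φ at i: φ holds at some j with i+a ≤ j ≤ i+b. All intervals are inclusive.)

4

Evaluate at each i in [0,5]:
  i=0: ✓ (witness j=1)
  i=1: ✓ (witness j=2)
  i=2: ✗ (none in [3,3])
  i=3: ✓ (witness j=4)
  i=4: ✗ (none in [5,5])
  i=5: ✓ (witness j=6)
Positions where it holds: {0, 1, 3, 5} → 4.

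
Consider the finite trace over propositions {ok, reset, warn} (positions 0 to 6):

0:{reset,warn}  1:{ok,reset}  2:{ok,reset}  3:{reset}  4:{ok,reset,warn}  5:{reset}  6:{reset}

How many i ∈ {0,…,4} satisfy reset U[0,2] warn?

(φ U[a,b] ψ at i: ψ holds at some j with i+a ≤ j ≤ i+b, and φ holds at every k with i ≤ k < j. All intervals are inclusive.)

4

Evaluate at each i in [0,4]:
  i=0: ✓ (rhs at j=0)
  i=1: ✗ (no rhs in [1,3])
  i=2: ✓ (rhs at j=4; lhs holds on [2,3])
  i=3: ✓ (rhs at j=4; lhs holds on [3,3])
  i=4: ✓ (rhs at j=4)
Positions where it holds: {0, 2, 3, 4} → 4.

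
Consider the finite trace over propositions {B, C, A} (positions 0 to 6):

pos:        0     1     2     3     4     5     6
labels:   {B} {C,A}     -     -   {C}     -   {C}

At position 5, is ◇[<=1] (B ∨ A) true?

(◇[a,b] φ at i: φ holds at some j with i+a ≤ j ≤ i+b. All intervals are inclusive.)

False

Check (B ∨ A) at each j in [5,6]:
  j=5: false
  j=6: false
No position in the window satisfies it → formula fails.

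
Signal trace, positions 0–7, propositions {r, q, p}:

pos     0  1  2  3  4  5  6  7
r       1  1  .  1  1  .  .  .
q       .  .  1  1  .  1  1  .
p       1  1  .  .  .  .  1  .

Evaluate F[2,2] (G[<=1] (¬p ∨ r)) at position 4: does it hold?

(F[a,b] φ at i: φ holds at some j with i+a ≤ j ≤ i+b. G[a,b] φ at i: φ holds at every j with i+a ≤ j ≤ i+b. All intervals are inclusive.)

False

Check G[<=1] (¬p ∨ r) at each j in [6,6]:
  j=6: fails at 6
No position in the window satisfies it → formula fails.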